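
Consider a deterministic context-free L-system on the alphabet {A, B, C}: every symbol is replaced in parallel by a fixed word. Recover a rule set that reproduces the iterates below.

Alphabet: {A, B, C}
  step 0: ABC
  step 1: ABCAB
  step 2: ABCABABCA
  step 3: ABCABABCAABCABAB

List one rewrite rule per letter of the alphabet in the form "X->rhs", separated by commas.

A->AB, B->CA, C->B

  step 2 ⇒ step 3: ABCABABCA ⇒ AB·CA·B·AB·CA·AB·CA·B·AB
    A ↦ AB
    B ↦ CA
    C ↦ B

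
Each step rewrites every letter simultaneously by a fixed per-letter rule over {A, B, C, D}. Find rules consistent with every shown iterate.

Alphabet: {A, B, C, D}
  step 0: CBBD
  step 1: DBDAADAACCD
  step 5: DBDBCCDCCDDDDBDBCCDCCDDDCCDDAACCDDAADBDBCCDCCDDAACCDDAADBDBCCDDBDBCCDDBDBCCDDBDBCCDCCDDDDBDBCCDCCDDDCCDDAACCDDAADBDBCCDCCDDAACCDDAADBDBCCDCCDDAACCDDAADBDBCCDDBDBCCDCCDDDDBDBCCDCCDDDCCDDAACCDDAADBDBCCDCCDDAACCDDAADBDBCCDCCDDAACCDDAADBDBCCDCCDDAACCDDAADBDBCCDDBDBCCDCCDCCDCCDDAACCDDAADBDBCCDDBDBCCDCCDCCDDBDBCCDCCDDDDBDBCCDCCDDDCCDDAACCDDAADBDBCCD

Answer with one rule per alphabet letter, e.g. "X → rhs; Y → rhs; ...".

A->D, B->DAA, C->DB, D->CCD

  step 0 ⇒ step 1: CBBD ⇒ DB·DAA·DAA·CCD
    B ↦ DAA
    C ↦ DB
    D ↦ CCD
    A ↦ D  (constrained at step 1)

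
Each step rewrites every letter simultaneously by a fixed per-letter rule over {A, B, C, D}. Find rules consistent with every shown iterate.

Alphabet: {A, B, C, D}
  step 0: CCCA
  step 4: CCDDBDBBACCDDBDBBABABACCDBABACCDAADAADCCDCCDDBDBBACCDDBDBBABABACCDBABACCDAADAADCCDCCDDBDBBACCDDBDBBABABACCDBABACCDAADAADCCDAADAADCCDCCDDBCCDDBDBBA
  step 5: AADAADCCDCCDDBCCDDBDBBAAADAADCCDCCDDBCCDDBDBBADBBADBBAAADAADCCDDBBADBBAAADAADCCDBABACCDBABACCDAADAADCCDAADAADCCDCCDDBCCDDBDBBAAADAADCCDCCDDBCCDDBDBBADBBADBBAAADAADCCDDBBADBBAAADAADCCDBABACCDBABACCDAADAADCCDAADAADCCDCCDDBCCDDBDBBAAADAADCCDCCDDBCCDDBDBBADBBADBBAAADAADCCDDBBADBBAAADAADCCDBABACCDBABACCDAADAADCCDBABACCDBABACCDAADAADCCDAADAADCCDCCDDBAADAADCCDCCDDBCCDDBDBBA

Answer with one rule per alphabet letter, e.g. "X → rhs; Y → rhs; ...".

A->BA, B->DB, C->AAD, D->CCD

  step 4 ⇒ step 5: CCDDBDBBACCDDBDBBABABACCDBABACCDAADAADCCDCCDDBDBBACCDDBDBBABABACCDBABACCDAADAADCCDCCDDBDBBACCDDBDBBABABACCDBABACCDAADAADCCDAADAADCCDCCDDBCCDDBDBBA ⇒ AAD·AAD·CCD·CCD·DB·CCD·DB·DB·BA·AAD·AAD·CCD·CCD·DB·CCD·DB·DB·BA·DB·BA·DB·BA·AAD·AAD·CCD·DB·BA·DB·BA·AAD·AAD·CCD·BA·BA·CCD·BA·BA·CCD·AAD·AAD·CCD·AAD·AAD·CCD·CCD·DB·CCD·DB·DB·BA·AAD·AAD·CCD·CCD·DB·CCD·DB·DB·BA·DB·BA·DB·BA·AAD·AAD·CCD·DB·BA·DB·BA·AAD·AAD·CCD·BA·BA·CCD·BA·BA·CCD·AAD·AAD·CCD·AAD·AAD·CCD·CCD·DB·CCD·DB·DB·BA·AAD·AAD·CCD·CCD·DB·CCD·DB·DB·BA·DB·BA·DB·BA·AAD·AAD·CCD·DB·BA·DB·BA·AAD·AAD·CCD·BA·BA·CCD·BA·BA·CCD·AAD·AAD·CCD·BA·BA·CCD·BA·BA·CCD·AAD·AAD·CCD·AAD·AAD·CCD·CCD·DB·AAD·AAD·CCD·CCD·DB·CCD·DB·DB·BA
    A ↦ BA
    B ↦ DB
    C ↦ AAD
    D ↦ CCD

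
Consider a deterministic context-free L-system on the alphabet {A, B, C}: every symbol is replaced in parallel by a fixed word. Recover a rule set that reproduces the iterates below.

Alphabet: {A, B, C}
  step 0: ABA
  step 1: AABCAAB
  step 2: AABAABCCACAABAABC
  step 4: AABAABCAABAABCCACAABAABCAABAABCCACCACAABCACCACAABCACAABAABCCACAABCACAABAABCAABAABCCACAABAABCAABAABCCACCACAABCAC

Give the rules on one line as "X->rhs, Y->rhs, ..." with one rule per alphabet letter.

  step 1 ⇒ step 2: AABCAAB ⇒ AAB·AAB·C·CAC·AAB·AAB·C
    A ↦ AAB
    B ↦ C
    C ↦ CAC

A->AAB, B->C, C->CAC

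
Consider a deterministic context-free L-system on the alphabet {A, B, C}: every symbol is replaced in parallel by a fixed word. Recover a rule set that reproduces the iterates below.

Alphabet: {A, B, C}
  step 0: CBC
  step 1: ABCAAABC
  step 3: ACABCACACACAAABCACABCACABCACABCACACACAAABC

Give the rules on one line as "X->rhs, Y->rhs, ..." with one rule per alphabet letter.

A->AC, B->AA, C->ABC

  step 0 ⇒ step 1: CBC ⇒ ABC·AA·ABC
    B ↦ AA
    C ↦ ABC
    A ↦ AC  (constrained at step 1)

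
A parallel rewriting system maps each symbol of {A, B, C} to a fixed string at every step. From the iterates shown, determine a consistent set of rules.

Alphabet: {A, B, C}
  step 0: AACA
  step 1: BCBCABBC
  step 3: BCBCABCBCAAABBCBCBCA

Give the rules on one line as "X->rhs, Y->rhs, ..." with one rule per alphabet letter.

  step 0 ⇒ step 1: AACA ⇒ BC·BC·AB·BC
    A ↦ BC
    C ↦ AB
    B ↦ A  (constrained at step 1)

A->BC, B->A, C->AB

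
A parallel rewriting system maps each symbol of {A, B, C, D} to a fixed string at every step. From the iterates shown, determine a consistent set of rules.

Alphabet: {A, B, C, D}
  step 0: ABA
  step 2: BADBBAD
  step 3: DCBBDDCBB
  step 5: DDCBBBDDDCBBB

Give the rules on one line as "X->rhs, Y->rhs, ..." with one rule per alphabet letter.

A->CB, B->D, C->BA, D->B

  step 2 ⇒ step 3: BADBBAD ⇒ D·CB·B·D·D·CB·B
    A ↦ CB
    B ↦ D
    D ↦ B
    C ↦ BA  (constrained at step 3)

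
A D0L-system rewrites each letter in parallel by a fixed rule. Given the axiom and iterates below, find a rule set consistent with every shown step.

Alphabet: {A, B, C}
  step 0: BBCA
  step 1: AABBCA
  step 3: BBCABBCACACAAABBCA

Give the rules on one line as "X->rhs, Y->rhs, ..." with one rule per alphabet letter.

  step 0 ⇒ step 1: BBCA ⇒ A·A·BB·CA
    A ↦ CA
    B ↦ A
    C ↦ BB

A->CA, B->A, C->BB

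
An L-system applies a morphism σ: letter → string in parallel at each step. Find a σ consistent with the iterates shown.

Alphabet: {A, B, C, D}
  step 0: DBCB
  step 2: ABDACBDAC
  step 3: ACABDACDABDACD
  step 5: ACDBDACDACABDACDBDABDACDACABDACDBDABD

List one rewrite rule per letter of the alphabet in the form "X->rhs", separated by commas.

A->AC, B->A, C->D, D->BD

  step 2 ⇒ step 3: ABDACBDAC ⇒ AC·A·BD·AC·D·A·BD·AC·D
    A ↦ AC
    B ↦ A
    C ↦ D
    D ↦ BD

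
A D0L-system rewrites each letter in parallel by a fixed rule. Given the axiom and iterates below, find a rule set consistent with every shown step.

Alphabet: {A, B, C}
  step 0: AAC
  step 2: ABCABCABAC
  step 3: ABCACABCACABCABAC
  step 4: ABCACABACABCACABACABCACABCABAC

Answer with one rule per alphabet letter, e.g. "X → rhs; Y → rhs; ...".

  step 3 ⇒ step 4: ABCACABCACABCABAC ⇒ AB·C·AC·AB·AC·AB·C·AC·AB·AC·AB·C·AC·AB·C·AB·AC
    A ↦ AB
    B ↦ C
    C ↦ AC

A->AB, B->C, C->AC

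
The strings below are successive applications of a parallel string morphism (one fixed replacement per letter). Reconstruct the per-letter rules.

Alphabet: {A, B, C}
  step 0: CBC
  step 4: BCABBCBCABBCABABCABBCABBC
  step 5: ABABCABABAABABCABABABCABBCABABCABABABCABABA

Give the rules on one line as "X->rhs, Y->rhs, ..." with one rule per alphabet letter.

  step 4 ⇒ step 5: BCABBCBCABBCABABCABBCABBC ⇒ AB·A·BC·AB·AB·A·AB·A·BC·AB·AB·A·BC·AB·BC·AB·A·BC·AB·AB·A·BC·AB·AB·A
    A ↦ BC
    B ↦ AB
    C ↦ A

A->BC, B->AB, C->A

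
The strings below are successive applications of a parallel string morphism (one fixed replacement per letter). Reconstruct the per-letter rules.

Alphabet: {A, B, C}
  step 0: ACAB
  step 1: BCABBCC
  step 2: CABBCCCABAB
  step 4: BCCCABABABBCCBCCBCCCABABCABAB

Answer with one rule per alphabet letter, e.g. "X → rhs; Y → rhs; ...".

A->BC, B->C, C->AB

  step 1 ⇒ step 2: BCABBCC ⇒ C·AB·BC·C·C·AB·AB
    A ↦ BC
    B ↦ C
    C ↦ AB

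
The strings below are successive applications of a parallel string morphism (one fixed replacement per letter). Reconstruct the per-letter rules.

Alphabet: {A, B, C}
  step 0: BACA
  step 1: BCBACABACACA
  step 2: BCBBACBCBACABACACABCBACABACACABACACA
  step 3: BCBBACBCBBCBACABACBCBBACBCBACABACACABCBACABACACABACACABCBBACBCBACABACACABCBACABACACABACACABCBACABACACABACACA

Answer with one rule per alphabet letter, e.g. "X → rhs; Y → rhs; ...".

  step 2 ⇒ step 3: BCBBACBCBACABACACABCBACABACACABACACA ⇒ BCB·BAC·BCB·BCB·ACA·BAC·BCB·BAC·BCB·ACA·BAC·ACA·BCB·ACA·BAC·ACA·BAC·ACA·BCB·BAC·BCB·ACA·BAC·ACA·BCB·ACA·BAC·ACA·BAC·ACA·BCB·ACA·BAC·ACA·BAC·ACA
    A ↦ ACA
    B ↦ BCB
    C ↦ BAC

A->ACA, B->BCB, C->BAC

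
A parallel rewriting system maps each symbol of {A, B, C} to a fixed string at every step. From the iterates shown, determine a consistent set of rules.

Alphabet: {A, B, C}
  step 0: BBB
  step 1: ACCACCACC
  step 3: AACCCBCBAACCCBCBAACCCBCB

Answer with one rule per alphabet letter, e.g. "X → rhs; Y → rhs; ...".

A->CB, B->ACC, C->A

  step 0 ⇒ step 1: BBB ⇒ ACC·ACC·ACC
    B ↦ ACC
    A ↦ CB  (constrained at step 1)
    C ↦ A  (constrained at step 1)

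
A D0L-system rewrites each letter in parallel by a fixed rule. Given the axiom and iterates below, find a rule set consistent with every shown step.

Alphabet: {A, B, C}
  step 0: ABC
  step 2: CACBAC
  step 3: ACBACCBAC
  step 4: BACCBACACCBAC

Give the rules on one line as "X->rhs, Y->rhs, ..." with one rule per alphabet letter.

A->B, B->C, C->AC

  step 3 ⇒ step 4: ACBACCBAC ⇒ B·AC·C·B·AC·AC·C·B·AC
    A ↦ B
    B ↦ C
    C ↦ AC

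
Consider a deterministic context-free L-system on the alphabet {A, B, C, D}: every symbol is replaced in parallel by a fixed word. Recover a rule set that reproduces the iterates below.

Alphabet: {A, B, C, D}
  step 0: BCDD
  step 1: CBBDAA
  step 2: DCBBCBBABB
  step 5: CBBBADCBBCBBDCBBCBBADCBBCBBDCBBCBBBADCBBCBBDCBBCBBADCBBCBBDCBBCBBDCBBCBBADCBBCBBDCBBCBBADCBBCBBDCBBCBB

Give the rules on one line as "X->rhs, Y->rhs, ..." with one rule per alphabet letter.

  step 1 ⇒ step 2: CBBDAA ⇒ D·CBB·CBB·A·B·B
    A ↦ B
    B ↦ CBB
    C ↦ D
    D ↦ A

A->B, B->CBB, C->D, D->A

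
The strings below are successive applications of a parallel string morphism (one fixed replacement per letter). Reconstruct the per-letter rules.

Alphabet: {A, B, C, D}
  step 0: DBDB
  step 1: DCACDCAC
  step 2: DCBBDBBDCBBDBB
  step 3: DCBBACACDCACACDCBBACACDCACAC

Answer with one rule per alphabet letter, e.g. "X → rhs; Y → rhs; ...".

A->D, B->AC, C->BB, D->DC

  step 2 ⇒ step 3: DCBBDBBDCBBDBB ⇒ DC·BB·AC·AC·DC·AC·AC·DC·BB·AC·AC·DC·AC·AC
    B ↦ AC
    C ↦ BB
    D ↦ DC
  step 1 ⇒ step 2: DCACDCAC ⇒ DC·BB·D·BB·DC·BB·D·BB
    A ↦ D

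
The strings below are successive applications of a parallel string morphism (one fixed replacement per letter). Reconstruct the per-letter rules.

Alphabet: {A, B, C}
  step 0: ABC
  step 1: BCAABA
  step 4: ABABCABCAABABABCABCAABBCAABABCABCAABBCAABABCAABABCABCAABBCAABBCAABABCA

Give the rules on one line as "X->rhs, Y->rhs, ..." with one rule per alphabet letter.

A->BCA, B->AB, C->A

  step 0 ⇒ step 1: ABC ⇒ BCA·AB·A
    A ↦ BCA
    B ↦ AB
    C ↦ A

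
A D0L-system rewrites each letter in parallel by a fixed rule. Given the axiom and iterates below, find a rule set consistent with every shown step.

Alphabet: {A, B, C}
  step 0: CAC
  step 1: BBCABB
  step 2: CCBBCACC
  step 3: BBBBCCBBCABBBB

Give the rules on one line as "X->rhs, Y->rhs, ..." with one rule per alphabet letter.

A->CA, B->C, C->BB

  step 2 ⇒ step 3: CCBBCACC ⇒ BB·BB·C·C·BB·CA·BB·BB
    A ↦ CA
    B ↦ C
    C ↦ BB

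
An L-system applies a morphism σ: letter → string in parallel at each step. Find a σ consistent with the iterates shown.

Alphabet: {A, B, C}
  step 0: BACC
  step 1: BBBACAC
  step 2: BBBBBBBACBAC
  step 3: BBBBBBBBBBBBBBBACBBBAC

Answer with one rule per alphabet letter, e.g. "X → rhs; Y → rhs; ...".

A->B, B->BB, C->AC

  step 2 ⇒ step 3: BBBBBBBACBAC ⇒ BB·BB·BB·BB·BB·BB·BB·B·AC·BB·B·AC
    A ↦ B
    B ↦ BB
    C ↦ AC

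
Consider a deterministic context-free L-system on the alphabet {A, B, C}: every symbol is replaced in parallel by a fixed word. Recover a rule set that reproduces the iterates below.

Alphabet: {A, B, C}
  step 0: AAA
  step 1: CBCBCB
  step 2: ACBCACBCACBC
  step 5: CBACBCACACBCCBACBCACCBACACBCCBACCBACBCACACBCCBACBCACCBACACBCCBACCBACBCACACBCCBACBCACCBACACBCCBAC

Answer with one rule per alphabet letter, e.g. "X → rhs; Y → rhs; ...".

  step 1 ⇒ step 2: CBCBCB ⇒ AC·BC·AC·BC·AC·BC
    B ↦ BC
    C ↦ AC
  step 0 ⇒ step 1: AAA ⇒ CB·CB·CB
    A ↦ CB

A->CB, B->BC, C->AC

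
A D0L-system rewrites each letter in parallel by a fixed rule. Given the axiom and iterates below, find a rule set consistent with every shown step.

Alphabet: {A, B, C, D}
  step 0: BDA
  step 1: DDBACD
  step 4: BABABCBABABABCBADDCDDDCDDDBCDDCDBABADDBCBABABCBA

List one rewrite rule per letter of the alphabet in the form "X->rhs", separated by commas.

A->CD, B->DD, C->BC, D->BA

  step 0 ⇒ step 1: BDA ⇒ DD·BA·CD
    A ↦ CD
    B ↦ DD
    D ↦ BA
    C ↦ BC  (constrained at step 1)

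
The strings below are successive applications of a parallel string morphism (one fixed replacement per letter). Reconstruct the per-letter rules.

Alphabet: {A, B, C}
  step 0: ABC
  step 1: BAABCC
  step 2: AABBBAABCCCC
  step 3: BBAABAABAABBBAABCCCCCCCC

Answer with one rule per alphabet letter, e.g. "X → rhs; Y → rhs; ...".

A->B, B->AAB, C->CC

  step 2 ⇒ step 3: AABBBAABCCCC ⇒ B·B·AAB·AAB·AAB·B·B·AAB·CC·CC·CC·CC
    A ↦ B
    B ↦ AAB
    C ↦ CC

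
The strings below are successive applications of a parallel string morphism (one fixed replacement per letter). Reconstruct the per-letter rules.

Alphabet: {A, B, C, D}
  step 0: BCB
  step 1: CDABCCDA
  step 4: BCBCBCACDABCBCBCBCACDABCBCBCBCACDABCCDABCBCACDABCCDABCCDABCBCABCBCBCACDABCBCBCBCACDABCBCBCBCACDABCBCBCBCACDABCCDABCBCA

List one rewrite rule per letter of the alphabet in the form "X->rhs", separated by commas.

A->BCA, B->CDA, C->BC, D->BC

  step 0 ⇒ step 1: BCB ⇒ CDA·BC·CDA
    B ↦ CDA
    C ↦ BC
    A ↦ BCA  (constrained at step 1)
    D ↦ BC  (constrained at step 1)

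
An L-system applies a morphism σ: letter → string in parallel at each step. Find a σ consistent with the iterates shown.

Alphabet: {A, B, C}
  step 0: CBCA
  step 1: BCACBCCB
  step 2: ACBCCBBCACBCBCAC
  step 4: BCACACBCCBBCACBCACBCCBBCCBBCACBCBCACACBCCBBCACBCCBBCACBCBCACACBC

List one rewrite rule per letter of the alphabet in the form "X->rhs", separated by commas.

  step 1 ⇒ step 2: BCACBCCB ⇒ AC·BC·CB·BC·AC·BC·BC·AC
    A ↦ CB
    B ↦ AC
    C ↦ BC

A->CB, B->AC, C->BC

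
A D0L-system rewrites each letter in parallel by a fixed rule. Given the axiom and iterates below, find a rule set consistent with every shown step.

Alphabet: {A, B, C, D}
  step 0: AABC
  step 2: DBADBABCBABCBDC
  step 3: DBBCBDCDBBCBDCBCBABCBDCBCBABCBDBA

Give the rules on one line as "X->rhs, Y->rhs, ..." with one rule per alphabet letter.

  step 2 ⇒ step 3: DBADBABCBABCBDC ⇒ DB·BCB·DC·DB·BCB·DC·BCB·A·BCB·DC·BCB·A·BCB·DB·A
    A ↦ DC
    B ↦ BCB
    C ↦ A
    D ↦ DB

A->DC, B->BCB, C->A, D->DB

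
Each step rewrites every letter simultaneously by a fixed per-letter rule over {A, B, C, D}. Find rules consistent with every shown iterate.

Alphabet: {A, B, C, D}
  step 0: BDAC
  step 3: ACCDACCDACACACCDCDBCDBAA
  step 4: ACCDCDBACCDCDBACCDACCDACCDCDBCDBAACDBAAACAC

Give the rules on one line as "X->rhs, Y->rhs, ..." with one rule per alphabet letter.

  step 3 ⇒ step 4: ACCDACCDACACACCDCDBCDBAA ⇒ AC·CD·CD·B·AC·CD·CD·B·AC·CD·AC·CD·AC·CD·CD·B·CD·B·AA·CD·B·AA·AC·AC
    A ↦ AC
    B ↦ AA
    C ↦ CD
    D ↦ B

A->AC, B->AA, C->CD, D->B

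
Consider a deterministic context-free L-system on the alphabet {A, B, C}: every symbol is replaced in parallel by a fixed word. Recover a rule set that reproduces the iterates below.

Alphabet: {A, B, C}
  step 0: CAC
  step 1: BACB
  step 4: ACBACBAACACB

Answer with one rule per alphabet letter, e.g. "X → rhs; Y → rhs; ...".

  step 0 ⇒ step 1: CAC ⇒ B·AC·B
    A ↦ AC
    C ↦ B
    B ↦ A  (constrained at step 1)

A->AC, B->A, C->B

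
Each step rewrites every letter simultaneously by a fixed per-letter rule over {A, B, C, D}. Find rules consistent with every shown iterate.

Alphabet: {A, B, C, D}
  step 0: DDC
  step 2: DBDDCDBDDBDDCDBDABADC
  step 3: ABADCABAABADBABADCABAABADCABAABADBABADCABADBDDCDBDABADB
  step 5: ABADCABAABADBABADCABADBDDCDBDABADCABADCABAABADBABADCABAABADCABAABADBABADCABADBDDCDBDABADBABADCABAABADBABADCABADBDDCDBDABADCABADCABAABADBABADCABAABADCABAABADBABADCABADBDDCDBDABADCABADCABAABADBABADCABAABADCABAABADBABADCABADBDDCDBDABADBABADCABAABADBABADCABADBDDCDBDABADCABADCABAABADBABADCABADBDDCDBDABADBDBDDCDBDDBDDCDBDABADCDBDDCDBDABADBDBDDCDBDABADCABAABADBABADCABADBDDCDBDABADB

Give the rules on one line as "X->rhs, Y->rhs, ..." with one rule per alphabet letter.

A->DBD, B->DC, C->DB, D->ABA

  step 2 ⇒ step 3: DBDDCDBDDBDDCDBDABADC ⇒ ABA·DC·ABA·ABA·DB·ABA·DC·ABA·ABA·DC·ABA·ABA·DB·ABA·DC·ABA·DBD·DC·DBD·ABA·DB
    A ↦ DBD
    B ↦ DC
    C ↦ DB
    D ↦ ABA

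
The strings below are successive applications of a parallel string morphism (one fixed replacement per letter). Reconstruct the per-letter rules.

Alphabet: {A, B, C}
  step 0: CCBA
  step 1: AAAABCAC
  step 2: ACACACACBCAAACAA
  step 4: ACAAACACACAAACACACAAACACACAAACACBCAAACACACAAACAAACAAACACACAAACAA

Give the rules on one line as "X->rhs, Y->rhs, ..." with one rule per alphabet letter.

A->AC, B->BC, C->AA

  step 1 ⇒ step 2: AAAABCAC ⇒ AC·AC·AC·AC·BC·AA·AC·AA
    A ↦ AC
    B ↦ BC
    C ↦ AA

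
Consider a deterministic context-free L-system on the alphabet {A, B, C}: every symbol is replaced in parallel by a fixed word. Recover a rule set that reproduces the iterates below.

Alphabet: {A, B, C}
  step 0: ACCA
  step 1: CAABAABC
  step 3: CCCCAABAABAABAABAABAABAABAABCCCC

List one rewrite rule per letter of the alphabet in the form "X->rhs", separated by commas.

A->C, B->CC, C->AAB

  step 0 ⇒ step 1: ACCA ⇒ C·AAB·AAB·C
    A ↦ C
    C ↦ AAB
    B ↦ CC  (constrained at step 1)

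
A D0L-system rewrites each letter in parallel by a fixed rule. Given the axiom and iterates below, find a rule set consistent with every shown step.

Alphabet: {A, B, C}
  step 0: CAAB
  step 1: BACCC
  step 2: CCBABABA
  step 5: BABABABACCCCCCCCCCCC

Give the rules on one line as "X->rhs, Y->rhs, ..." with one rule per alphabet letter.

A->C, B->C, C->BA

  step 1 ⇒ step 2: BACCC ⇒ C·C·BA·BA·BA
    A ↦ C
    B ↦ C
    C ↦ BA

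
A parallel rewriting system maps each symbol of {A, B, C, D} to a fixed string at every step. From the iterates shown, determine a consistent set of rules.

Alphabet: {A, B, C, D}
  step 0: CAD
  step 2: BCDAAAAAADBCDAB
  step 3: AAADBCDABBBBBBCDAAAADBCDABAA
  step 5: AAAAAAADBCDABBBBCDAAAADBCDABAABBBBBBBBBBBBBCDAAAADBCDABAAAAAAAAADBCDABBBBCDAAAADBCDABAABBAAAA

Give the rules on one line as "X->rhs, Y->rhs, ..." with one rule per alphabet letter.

  step 2 ⇒ step 3: BCDAAAAAADBCDAB ⇒ AA·ADB·CDA·B·B·B·B·B·B·CDA·AA·ADB·CDA·B·AA
    A ↦ B
    B ↦ AA
    C ↦ ADB
    D ↦ CDA

A->B, B->AA, C->ADB, D->CDA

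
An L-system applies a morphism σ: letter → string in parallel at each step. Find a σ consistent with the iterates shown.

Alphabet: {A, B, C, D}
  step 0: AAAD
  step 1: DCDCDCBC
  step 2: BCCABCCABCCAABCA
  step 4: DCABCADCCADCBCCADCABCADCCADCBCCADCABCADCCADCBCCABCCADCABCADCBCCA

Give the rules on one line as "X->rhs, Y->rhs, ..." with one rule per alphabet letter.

A->DC, B->AB, C->CA, D->BC

  step 1 ⇒ step 2: DCDCDCBC ⇒ BC·CA·BC·CA·BC·CA·AB·CA
    B ↦ AB
    C ↦ CA
    D ↦ BC
  step 0 ⇒ step 1: AAAD ⇒ DC·DC·DC·BC
    A ↦ DC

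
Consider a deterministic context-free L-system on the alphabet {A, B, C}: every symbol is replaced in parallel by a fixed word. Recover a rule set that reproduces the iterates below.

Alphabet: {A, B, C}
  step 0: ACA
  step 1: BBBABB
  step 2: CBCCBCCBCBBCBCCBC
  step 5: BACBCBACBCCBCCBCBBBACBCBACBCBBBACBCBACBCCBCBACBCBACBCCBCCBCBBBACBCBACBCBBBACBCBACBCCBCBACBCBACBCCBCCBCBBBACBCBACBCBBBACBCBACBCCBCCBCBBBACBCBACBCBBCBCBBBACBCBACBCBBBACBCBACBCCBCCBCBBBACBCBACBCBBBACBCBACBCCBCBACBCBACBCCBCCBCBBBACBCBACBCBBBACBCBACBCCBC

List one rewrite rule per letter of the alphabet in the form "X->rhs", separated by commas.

A->BB, B->CBC, C->BA

  step 1 ⇒ step 2: BBBABB ⇒ CBC·CBC·CBC·BB·CBC·CBC
    A ↦ BB
    B ↦ CBC
  step 0 ⇒ step 1: ACA ⇒ BB·BA·BB
    C ↦ BA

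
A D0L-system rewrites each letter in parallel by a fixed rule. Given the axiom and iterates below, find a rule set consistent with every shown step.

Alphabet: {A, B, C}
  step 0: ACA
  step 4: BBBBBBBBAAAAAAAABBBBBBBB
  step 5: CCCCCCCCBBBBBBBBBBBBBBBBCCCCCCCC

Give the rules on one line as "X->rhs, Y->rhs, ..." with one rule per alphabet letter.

  step 4 ⇒ step 5: BBBBBBBBAAAAAAAABBBBBBBB ⇒ C·C·C·C·C·C·C·C·BB·BB·BB·BB·BB·BB·BB·BB·C·C·C·C·C·C·C·C
    A ↦ BB
    B ↦ C
    C ↦ AA  (constrained at step 0)

A->BB, B->C, C->AA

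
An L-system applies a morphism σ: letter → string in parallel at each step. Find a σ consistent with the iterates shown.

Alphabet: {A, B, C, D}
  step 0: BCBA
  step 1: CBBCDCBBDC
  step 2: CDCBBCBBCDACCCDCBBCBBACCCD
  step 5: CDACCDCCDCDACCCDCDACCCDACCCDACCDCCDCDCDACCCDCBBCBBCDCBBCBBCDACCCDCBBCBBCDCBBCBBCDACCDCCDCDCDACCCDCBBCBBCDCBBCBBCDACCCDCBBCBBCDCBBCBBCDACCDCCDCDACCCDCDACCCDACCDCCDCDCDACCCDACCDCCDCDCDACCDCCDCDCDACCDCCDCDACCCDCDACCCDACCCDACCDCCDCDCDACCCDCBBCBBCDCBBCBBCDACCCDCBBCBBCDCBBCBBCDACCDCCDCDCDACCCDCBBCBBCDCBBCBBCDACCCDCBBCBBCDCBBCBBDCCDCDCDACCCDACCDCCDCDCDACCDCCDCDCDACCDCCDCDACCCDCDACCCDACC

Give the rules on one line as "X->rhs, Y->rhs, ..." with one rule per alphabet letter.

A->DC, B->CBB, C->CD, D->ACC

  step 1 ⇒ step 2: CBBCDCBBDC ⇒ CD·CBB·CBB·CD·ACC·CD·CBB·CBB·ACC·CD
    B ↦ CBB
    C ↦ CD
    D ↦ ACC
  step 0 ⇒ step 1: BCBA ⇒ CBB·CD·CBB·DC
    A ↦ DC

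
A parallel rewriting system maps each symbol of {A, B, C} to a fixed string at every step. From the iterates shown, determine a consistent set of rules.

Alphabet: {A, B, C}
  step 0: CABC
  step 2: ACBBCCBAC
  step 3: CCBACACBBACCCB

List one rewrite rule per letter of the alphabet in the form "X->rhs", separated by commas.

A->CC, B->AC, C->B

  step 2 ⇒ step 3: ACBBCCBAC ⇒ CC·B·AC·AC·B·B·AC·CC·B
    A ↦ CC
    B ↦ AC
    C ↦ B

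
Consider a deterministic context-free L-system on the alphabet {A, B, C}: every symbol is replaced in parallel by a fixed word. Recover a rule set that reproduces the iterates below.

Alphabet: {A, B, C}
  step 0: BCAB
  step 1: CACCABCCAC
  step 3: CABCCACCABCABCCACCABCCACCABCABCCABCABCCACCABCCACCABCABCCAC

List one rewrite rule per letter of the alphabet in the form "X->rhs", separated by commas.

A->C, B->CAC, C->CAB

  step 0 ⇒ step 1: BCAB ⇒ CAC·CAB·C·CAC
    A ↦ C
    B ↦ CAC
    C ↦ CAB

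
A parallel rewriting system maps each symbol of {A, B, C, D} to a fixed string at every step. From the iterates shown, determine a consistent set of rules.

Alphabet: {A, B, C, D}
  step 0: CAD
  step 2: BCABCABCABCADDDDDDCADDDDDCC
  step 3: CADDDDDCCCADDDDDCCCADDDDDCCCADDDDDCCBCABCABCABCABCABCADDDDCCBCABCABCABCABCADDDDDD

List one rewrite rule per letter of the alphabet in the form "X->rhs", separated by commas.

  step 2 ⇒ step 3: BCABCABCABCADDDDDDCADDDDDCC ⇒ CAD·DDD·DCC·CAD·DDD·DCC·CAD·DDD·DCC·CAD·DDD·DCC·BCA·BCA·BCA·BCA·BCA·BCA·DDD·DCC·BCA·BCA·BCA·BCA·BCA·DDD·DDD
    A ↦ DCC
    B ↦ CAD
    C ↦ DDD
    D ↦ BCA

A->DCC, B->CAD, C->DDD, D->BCA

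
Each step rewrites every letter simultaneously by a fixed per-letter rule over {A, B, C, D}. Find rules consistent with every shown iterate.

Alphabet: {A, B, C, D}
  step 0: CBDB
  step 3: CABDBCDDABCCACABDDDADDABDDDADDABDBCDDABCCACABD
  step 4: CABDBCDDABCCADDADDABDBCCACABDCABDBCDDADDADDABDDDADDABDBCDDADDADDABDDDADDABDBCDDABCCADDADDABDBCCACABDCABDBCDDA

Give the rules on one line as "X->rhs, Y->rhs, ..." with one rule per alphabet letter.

  step 3 ⇒ step 4: CABDBCDDABCCACABDDDADDABDDDADDABDBCDDABCCACABD ⇒ CA·BD·BC·DDA·BC·CA·DDA·DDA·BD·BC·CA·CA·BD·CA·BD·BC·DDA·DDA·DDA·BD·DDA·DDA·BD·BC·DDA·DDA·DDA·BD·DDA·DDA·BD·BC·DDA·BC·CA·DDA·DDA·BD·BC·CA·CA·BD·CA·BD·BC·DDA
    A ↦ BD
    B ↦ BC
    C ↦ CA
    D ↦ DDA

A->BD, B->BC, C->CA, D->DDA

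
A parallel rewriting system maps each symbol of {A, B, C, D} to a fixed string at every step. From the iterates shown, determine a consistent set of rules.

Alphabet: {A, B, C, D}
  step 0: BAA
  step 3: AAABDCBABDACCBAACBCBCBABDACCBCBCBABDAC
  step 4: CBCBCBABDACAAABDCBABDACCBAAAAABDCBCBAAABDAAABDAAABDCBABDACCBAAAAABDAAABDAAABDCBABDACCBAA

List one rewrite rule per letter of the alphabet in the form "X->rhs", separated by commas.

A->CB, B->ABD, C->AA, D->AC

  step 3 ⇒ step 4: AAABDCBABDACCBAACBCBCBABDACCBCBCBABDAC ⇒ CB·CB·CB·ABD·AC·AA·ABD·CB·ABD·AC·CB·AA·AA·ABD·CB·CB·AA·ABD·AA·ABD·AA·ABD·CB·ABD·AC·CB·AA·AA·ABD·AA·ABD·AA·ABD·CB·ABD·AC·CB·AA
    A ↦ CB
    B ↦ ABD
    C ↦ AA
    D ↦ AC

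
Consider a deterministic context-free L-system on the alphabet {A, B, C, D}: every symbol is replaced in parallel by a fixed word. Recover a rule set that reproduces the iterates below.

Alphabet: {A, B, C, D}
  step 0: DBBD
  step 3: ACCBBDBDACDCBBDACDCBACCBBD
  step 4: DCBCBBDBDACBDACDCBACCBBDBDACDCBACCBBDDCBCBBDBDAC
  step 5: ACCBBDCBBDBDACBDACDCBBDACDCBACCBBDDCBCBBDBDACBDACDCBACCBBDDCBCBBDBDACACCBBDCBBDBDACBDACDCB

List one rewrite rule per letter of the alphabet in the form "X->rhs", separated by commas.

  step 4 ⇒ step 5: DCBCBBDBDACBDACDCBACCBBDBDACDCBACCBBDDCBCBBDBDAC ⇒ AC·CB·BD·CB·BD·BD·AC·BD·AC·D·CB·BD·AC·D·CB·AC·CB·BD·D·CB·CB·BD·BD·AC·BD·AC·D·CB·AC·CB·BD·D·CB·CB·BD·BD·AC·AC·CB·BD·CB·BD·BD·AC·BD·AC·D·CB
    A ↦ D
    B ↦ BD
    C ↦ CB
    D ↦ AC

A->D, B->BD, C->CB, D->AC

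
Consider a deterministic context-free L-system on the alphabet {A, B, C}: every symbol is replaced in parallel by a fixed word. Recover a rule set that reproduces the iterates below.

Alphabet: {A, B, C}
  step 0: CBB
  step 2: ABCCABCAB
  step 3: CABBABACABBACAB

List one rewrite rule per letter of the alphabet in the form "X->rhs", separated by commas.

A->C, B->AB, C->BA

  step 2 ⇒ step 3: ABCCABCAB ⇒ C·AB·BA·BA·C·AB·BA·C·AB
    A ↦ C
    B ↦ AB
    C ↦ BA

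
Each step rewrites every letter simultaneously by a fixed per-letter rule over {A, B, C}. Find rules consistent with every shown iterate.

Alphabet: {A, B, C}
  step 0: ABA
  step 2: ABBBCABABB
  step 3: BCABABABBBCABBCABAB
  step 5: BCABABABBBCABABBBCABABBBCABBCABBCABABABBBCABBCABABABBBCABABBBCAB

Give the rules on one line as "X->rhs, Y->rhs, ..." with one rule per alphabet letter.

A->BC, B->AB, C->B

  step 2 ⇒ step 3: ABBBCABABB ⇒ BC·AB·AB·AB·B·BC·AB·BC·AB·AB
    A ↦ BC
    B ↦ AB
    C ↦ B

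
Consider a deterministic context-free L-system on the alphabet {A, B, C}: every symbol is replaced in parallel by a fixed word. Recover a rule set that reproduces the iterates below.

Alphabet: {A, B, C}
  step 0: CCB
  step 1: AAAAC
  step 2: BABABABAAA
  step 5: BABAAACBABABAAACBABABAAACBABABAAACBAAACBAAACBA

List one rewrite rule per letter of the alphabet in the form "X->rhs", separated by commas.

  step 1 ⇒ step 2: AAAAC ⇒ BA·BA·BA·BA·AA
    A ↦ BA
    C ↦ AA
  step 0 ⇒ step 1: CCB ⇒ AA·AA·C
    B ↦ C

A->BA, B->C, C->AA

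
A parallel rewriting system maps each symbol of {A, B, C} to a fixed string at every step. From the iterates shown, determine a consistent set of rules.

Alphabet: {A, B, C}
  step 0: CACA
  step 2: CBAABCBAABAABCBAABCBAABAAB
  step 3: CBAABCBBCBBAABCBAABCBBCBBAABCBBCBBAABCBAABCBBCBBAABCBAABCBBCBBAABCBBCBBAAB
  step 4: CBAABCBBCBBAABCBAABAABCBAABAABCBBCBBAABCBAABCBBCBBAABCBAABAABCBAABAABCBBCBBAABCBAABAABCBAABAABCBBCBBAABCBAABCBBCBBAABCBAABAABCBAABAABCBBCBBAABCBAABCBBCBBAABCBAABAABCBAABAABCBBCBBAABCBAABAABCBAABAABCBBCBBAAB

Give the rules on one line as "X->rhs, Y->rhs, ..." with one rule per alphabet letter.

  step 3 ⇒ step 4: CBAABCBBCBBAABCBAABCBBCBBAABCBBCBBAABCBAABCBBCBBAABCBAABCBBCBBAABCBBCBBAAB ⇒ CB·AAB·CBB·CBB·AAB·CB·AAB·AAB·CB·AAB·AAB·CBB·CBB·AAB·CB·AAB·CBB·CBB·AAB·CB·AAB·AAB·CB·AAB·AAB·CBB·CBB·AAB·CB·AAB·AAB·CB·AAB·AAB·CBB·CBB·AAB·CB·AAB·CBB·CBB·AAB·CB·AAB·AAB·CB·AAB·AAB·CBB·CBB·AAB·CB·AAB·CBB·CBB·AAB·CB·AAB·AAB·CB·AAB·AAB·CBB·CBB·AAB·CB·AAB·AAB·CB·AAB·AAB·CBB·CBB·AAB
    A ↦ CBB
    B ↦ AAB
    C ↦ CB

A->CBB, B->AAB, C->CB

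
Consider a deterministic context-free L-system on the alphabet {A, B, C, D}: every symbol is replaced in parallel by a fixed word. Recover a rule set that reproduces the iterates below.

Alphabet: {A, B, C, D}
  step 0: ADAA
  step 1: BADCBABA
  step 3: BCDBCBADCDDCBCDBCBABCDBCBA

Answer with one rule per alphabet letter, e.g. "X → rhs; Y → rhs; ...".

  step 0 ⇒ step 1: ADAA ⇒ BA·DC·BA·BA
    A ↦ BA
    D ↦ DC
    B ↦ BC  (constrained at step 1)
    C ↦ D  (constrained at step 1)

A->BA, B->BC, C->D, D->DC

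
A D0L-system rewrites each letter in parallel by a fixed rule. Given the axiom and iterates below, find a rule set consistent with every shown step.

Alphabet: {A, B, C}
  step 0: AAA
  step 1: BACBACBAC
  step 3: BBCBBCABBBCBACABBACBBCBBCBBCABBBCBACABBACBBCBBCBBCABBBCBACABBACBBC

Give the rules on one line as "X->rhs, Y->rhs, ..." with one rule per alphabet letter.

  step 0 ⇒ step 1: AAA ⇒ BAC·BAC·BAC
    A ↦ BAC
    B ↦ BBC  (constrained at step 1)
    C ↦ AB  (constrained at step 1)

A->BAC, B->BBC, C->AB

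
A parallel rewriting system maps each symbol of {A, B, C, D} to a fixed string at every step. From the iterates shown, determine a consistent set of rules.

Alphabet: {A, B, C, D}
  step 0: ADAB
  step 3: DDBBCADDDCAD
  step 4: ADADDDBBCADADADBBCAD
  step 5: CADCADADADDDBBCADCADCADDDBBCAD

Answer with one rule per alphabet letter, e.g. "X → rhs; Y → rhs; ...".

A->C, B->D, C->BB, D->AD

  step 4 ⇒ step 5: ADADDDBBCADADADBBCAD ⇒ C·AD·C·AD·AD·AD·D·D·BB·C·AD·C·AD·C·AD·D·D·BB·C·AD
    A ↦ C
    B ↦ D
    C ↦ BB
    D ↦ AD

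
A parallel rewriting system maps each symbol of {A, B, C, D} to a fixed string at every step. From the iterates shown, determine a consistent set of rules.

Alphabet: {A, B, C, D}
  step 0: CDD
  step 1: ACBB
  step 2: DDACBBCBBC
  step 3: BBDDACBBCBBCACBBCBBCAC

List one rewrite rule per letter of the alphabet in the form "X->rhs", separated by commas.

A->DD, B->BBC, C->AC, D->B

  step 2 ⇒ step 3: DDACBBCBBC ⇒ B·B·DD·AC·BBC·BBC·AC·BBC·BBC·AC
    A ↦ DD
    B ↦ BBC
    C ↦ AC
    D ↦ B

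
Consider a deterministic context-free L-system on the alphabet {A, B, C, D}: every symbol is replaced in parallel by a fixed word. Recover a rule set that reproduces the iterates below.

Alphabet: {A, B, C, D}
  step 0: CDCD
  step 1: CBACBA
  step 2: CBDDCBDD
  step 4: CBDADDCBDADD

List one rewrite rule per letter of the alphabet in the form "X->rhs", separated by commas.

  step 1 ⇒ step 2: CBACBA ⇒ CB·D·D·CB·D·D
    A ↦ D
    B ↦ D
    C ↦ CB
  step 0 ⇒ step 1: CDCD ⇒ CB·A·CB·A
    D ↦ A

A->D, B->D, C->CB, D->A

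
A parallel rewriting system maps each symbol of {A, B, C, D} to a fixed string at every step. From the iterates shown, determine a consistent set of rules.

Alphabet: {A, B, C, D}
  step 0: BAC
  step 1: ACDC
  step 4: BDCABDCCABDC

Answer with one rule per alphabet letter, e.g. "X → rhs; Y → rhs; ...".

A->C, B->A, C->DC, D->B

  step 0 ⇒ step 1: BAC ⇒ A·C·DC
    A ↦ C
    B ↦ A
    C ↦ DC
    D ↦ B  (constrained at step 1)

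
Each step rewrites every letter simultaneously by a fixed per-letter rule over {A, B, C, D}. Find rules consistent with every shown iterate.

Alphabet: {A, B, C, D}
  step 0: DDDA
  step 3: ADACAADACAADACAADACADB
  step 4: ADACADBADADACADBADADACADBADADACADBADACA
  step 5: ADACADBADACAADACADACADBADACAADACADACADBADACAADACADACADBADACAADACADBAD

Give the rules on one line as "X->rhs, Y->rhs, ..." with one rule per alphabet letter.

A->AD, B->A, C->B, D->AC

  step 4 ⇒ step 5: ADACADBADADACADBADADACADBADADACADBADACA ⇒ AD·AC·AD·B·AD·AC·A·AD·AC·AD·AC·AD·B·AD·AC·A·AD·AC·AD·AC·AD·B·AD·AC·A·AD·AC·AD·AC·AD·B·AD·AC·A·AD·AC·AD·B·AD
    A ↦ AD
    B ↦ A
    C ↦ B
    D ↦ AC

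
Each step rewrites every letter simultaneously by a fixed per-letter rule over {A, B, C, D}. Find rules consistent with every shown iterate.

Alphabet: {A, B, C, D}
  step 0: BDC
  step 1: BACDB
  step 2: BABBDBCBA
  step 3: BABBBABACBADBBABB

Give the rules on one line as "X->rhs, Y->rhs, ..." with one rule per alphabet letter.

A->BB, B->BA, C->DB, D->C

  step 2 ⇒ step 3: BABBDBCBA ⇒ BA·BB·BA·BA·C·BA·DB·BA·BB
    A ↦ BB
    B ↦ BA
    C ↦ DB
    D ↦ C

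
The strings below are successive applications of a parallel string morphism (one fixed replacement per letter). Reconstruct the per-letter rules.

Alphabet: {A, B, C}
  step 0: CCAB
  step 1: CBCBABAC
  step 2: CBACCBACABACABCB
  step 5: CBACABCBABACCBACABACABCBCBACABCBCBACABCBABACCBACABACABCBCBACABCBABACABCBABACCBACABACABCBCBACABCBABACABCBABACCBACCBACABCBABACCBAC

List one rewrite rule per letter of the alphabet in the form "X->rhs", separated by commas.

A->AB, B->AC, C->CB

  step 1 ⇒ step 2: CBCBABAC ⇒ CB·AC·CB·AC·AB·AC·AB·CB
    A ↦ AB
    B ↦ AC
    C ↦ CB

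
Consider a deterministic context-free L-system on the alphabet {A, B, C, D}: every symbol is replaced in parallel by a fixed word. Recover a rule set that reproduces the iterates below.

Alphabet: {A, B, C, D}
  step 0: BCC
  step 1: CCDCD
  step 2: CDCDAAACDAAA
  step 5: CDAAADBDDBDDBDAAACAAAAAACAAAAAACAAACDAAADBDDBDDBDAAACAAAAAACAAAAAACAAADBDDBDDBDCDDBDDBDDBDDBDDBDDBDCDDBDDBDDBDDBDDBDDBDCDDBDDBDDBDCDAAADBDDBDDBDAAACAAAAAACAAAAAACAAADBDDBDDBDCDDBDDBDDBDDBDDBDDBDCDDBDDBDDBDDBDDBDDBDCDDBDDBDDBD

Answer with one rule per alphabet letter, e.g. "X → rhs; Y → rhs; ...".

  step 1 ⇒ step 2: CCDCD ⇒ CD·CD·AAA·CD·AAA
    C ↦ CD
    D ↦ AAA
    A ↦ DBD  (constrained at step 2)
  step 0 ⇒ step 1: BCC ⇒ C·CD·CD
    B ↦ C

A->DBD, B->C, C->CD, D->AAA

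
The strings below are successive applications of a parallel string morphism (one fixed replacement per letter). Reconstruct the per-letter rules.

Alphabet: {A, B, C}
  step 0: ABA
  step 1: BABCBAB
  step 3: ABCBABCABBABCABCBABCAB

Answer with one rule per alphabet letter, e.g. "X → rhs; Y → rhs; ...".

  step 0 ⇒ step 1: ABA ⇒ BAB·C·BAB
    A ↦ BAB
    B ↦ C
    C ↦ AB  (constrained at step 1)

A->BAB, B->C, C->AB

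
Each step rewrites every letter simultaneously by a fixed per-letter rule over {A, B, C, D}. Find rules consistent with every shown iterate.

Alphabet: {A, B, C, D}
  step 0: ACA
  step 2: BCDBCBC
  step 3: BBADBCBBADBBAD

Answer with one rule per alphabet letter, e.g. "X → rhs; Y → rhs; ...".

  step 2 ⇒ step 3: BCDBCBC ⇒ BB·AD·BC·BB·AD·BB·AD
    B ↦ BB
    C ↦ AD
    D ↦ BC
    A ↦ D  (constrained at step 0)

A->D, B->BB, C->AD, D->BC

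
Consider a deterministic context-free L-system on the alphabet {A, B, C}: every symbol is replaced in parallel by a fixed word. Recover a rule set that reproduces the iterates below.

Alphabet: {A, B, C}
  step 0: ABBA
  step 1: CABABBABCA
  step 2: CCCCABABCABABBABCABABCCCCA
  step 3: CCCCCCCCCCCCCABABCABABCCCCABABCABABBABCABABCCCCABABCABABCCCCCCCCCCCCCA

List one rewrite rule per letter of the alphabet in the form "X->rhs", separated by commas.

  step 2 ⇒ step 3: CCCCABABCABABBABCABABCCCCA ⇒ CCC·CCC·CCC·CCC·CA·BAB·CA·BAB·CCC·CA·BAB·CA·BAB·BAB·CA·BAB·CCC·CA·BAB·CA·BAB·CCC·CCC·CCC·CCC·CA
    A ↦ CA
    B ↦ BAB
    C ↦ CCC

A->CA, B->BAB, C->CCC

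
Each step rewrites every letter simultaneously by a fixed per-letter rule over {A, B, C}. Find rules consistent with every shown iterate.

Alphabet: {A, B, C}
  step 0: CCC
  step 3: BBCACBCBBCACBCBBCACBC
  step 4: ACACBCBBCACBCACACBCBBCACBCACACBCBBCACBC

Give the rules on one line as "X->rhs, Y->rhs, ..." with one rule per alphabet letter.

  step 3 ⇒ step 4: BBCACBCBBCACBCBBCACBC ⇒ AC·AC·BC·B·BC·AC·BC·AC·AC·BC·B·BC·AC·BC·AC·AC·BC·B·BC·AC·BC
    A ↦ B
    B ↦ AC
    C ↦ BC

A->B, B->AC, C->BC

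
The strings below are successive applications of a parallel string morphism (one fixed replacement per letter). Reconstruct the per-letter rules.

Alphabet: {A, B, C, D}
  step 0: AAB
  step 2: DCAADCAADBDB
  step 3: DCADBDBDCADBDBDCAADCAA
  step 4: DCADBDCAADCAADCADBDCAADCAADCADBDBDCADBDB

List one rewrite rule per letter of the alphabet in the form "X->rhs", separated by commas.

  step 3 ⇒ step 4: DCADBDBDCADBDBDCAADCAA ⇒ DC·A·DB·DC·AA·DC·AA·DC·A·DB·DC·AA·DC·AA·DC·A·DB·DB·DC·A·DB·DB
    A ↦ DB
    B ↦ AA
    C ↦ A
    D ↦ DC

A->DB, B->AA, C->A, D->DC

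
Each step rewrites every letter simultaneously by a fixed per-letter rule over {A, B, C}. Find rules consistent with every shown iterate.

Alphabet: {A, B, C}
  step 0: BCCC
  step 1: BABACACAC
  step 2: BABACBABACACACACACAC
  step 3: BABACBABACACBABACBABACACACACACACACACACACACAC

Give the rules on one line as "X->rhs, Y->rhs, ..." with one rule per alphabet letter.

  step 2 ⇒ step 3: BABACBABACACACACACAC ⇒ BAB·AC·BAB·AC·AC·BAB·AC·BAB·AC·AC·AC·AC·AC·AC·AC·AC·AC·AC·AC·AC
    A ↦ AC
    B ↦ BAB
    C ↦ AC

A->AC, B->BAB, C->AC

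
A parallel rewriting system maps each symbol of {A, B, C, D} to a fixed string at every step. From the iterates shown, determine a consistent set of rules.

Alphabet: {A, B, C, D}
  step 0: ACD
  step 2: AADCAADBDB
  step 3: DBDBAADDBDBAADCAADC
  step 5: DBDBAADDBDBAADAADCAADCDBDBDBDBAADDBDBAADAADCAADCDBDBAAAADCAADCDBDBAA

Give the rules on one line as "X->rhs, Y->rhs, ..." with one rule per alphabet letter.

A->DB, B->DC, C->D, D->AA

  step 2 ⇒ step 3: AADCAADBDB ⇒ DB·DB·AA·D·DB·DB·AA·DC·AA·DC
    A ↦ DB
    B ↦ DC
    C ↦ D
    D ↦ AA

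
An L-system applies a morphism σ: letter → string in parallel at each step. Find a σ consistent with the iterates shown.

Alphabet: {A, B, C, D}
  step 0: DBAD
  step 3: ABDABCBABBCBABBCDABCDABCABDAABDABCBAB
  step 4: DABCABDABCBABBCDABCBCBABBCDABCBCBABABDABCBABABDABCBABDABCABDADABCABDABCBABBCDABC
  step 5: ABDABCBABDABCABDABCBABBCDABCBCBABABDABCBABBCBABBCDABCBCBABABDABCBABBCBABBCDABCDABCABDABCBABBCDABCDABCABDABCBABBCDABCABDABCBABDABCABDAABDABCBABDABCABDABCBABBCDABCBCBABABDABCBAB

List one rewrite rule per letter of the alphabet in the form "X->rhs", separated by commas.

  step 4 ⇒ step 5: DABCABDABCBABBCDABCBCBABBCDABCBCBABABDABCBABABDABCBABDABCABDADABCABDABCBABBCDABC ⇒ AB·DA·BC·BAB·DA·BC·AB·DA·BC·BAB·BC·DA·BC·BC·BAB·AB·DA·BC·BAB·BC·BAB·BC·DA·BC·BC·BAB·AB·DA·BC·BAB·BC·BAB·BC·DA·BC·DA·BC·AB·DA·BC·BAB·BC·DA·BC·DA·BC·AB·DA·BC·BAB·BC·DA·BC·AB·DA·BC·BAB·DA·BC·AB·DA·AB·DA·BC·BAB·DA·BC·AB·DA·BC·BAB·BC·DA·BC·BC·BAB·AB·DA·BC·BAB
    A ↦ DA
    B ↦ BC
    C ↦ BAB
    D ↦ AB

A->DA, B->BC, C->BAB, D->AB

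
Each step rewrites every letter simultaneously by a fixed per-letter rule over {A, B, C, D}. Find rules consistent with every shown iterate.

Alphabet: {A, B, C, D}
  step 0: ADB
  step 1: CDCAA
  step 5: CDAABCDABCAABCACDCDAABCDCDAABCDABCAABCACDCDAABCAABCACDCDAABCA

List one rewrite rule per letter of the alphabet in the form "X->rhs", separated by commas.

  step 0 ⇒ step 1: ADB ⇒ CD·CA·A
    A ↦ CD
    B ↦ A
    D ↦ CA
    C ↦ AB  (constrained at step 1)

A->CD, B->A, C->AB, D->CA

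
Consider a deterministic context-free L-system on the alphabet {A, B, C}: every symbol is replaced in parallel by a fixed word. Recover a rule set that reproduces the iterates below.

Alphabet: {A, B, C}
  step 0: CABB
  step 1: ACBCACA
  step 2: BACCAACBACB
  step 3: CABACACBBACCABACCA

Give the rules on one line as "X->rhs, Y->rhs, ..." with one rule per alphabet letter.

  step 2 ⇒ step 3: BACCAACBACB ⇒ CA·B·AC·AC·B·B·AC·CA·B·AC·CA
    A ↦ B
    B ↦ CA
    C ↦ AC

A->B, B->CA, C->AC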